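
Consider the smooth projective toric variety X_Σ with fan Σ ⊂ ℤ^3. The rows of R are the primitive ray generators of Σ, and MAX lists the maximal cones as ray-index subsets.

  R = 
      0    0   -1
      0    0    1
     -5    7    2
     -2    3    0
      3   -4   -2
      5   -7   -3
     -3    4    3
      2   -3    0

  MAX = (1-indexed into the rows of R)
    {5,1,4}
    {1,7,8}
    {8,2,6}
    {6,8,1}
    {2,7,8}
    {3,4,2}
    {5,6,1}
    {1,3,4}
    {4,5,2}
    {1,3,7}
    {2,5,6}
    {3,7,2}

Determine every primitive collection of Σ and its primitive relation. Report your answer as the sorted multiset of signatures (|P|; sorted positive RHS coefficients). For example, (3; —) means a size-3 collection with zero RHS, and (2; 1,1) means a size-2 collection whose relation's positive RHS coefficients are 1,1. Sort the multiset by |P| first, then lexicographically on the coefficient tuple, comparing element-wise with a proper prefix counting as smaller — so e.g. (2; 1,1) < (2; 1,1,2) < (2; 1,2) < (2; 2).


|primitive collections| = 10. Relations:

  P = {1,2}:  v_{1} + v_{2} = 0 — sig = (2; —)
  P = {4,8}:  v_{4} + v_{8} = 0 — sig = (2; —)
  P = {3,5}:  v_{3} + v_{5} = v_{4} — sig = (2; 1)
  P = {3,6}:  v_{3} + v_{6} = v_{1} — sig = (2; 1)
  P = {5,7}:  v_{5} + v_{7} = v_{2} — sig = (2; 1)
  P = {6,7}:  v_{6} + v_{7} = v_{8} — sig = (2; 1)
  P = {3,8}:  v_{3} + v_{8} = v_{1} + v_{7} — sig = (2; 1,1)
  P = {4,6}:  v_{4} + v_{6} = v_{1} + v_{5} — sig = (2; 1,1)
  P = {4,7}:  v_{4} + v_{7} = v_{2} + v_{3} — sig = (2; 1,1)
  P = {5,8}:  v_{5} + v_{8} = v_{2} + v_{6} — sig = (2; 1,1)

Sorted signature multiset PRS(X):
{ (2; —) ×2,  (2; 1) ×4,  (2; 1,1) ×4 }


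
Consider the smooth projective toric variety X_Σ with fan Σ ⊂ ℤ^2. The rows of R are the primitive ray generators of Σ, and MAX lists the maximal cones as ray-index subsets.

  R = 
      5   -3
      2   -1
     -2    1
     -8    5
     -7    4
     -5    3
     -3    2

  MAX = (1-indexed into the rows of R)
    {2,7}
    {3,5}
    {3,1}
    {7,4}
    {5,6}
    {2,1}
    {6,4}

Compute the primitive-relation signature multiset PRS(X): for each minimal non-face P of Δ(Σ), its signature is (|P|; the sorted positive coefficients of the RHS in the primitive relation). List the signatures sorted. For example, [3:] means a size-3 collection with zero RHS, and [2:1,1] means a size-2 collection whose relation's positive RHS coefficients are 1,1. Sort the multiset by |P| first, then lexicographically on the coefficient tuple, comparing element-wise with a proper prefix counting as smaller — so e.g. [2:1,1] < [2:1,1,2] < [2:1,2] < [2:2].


14 collections generate NE(X_Σ); each relation:

  P={1,6}:  v_{1} + v_{6} = 0  →  sig = [2:]
  P={2,3}:  v_{2} + v_{3} = 0  →  sig = [2:]
  P={1,4}:  v_{1} + v_{4} = v_{7}  →  sig = [2:1]
  P={1,5}:  v_{1} + v_{5} = v_{3}  →  sig = [2:1]
  P={1,7}:  v_{1} + v_{7} = v_{2}  →  sig = [2:1]
  P={2,5}:  v_{2} + v_{5} = v_{6}  →  sig = [2:1]
  P={2,6}:  v_{2} + v_{6} = v_{7}  →  sig = [2:1]
  P={3,6}:  v_{3} + v_{6} = v_{5}  →  sig = [2:1]
  P={3,7}:  v_{3} + v_{7} = v_{6}  →  sig = [2:1]
  P={6,7}:  v_{6} + v_{7} = v_{4}  →  sig = [2:1]
  P={2,4}:  v_{2} + v_{4} = 2·v_{7}  →  sig = [2:2]
  P={3,4}:  v_{3} + v_{4} = 2·v_{6}  →  sig = [2:2]
  P={5,7}:  v_{5} + v_{7} = 2·v_{6}  →  sig = [2:2]
  P={4,5}:  v_{4} + v_{5} = 3·v_{6}  →  sig = [2:3]

so the primitive-relation signature multiset is
    |P|=2: 14 collections, coeffs (), (), (1), (1), (1), (1), (1), (1), (1), (1), (2), (2), (2), (3)


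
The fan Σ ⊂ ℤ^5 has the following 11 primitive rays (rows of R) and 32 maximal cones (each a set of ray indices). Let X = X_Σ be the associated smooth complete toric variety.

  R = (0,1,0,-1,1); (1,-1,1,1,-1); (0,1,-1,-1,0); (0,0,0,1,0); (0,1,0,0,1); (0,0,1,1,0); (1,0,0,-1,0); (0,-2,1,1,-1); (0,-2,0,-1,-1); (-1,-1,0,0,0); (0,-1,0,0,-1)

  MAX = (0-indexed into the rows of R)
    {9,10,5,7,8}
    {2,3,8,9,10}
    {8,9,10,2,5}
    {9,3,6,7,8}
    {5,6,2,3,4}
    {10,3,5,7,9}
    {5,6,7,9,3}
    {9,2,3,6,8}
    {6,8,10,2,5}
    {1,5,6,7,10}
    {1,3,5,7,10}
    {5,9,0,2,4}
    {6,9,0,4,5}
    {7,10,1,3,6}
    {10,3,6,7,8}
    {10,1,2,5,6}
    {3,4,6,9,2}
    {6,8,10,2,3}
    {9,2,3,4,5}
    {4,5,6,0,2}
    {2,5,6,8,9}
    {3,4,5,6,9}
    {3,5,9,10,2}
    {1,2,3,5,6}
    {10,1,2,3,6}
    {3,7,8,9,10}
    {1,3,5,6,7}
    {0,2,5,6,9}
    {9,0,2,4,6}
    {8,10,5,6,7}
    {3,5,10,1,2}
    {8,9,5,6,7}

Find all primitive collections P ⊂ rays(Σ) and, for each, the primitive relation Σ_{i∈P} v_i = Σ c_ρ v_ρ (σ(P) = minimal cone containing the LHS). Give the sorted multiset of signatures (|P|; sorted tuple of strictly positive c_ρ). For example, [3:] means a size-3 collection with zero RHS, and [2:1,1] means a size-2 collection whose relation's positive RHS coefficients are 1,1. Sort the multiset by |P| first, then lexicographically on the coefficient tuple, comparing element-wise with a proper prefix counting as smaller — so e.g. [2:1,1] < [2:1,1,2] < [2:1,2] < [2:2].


17 collections generate NE(X_Σ); each relation:

  {4,10}:  v_{4} + v_{10} = 0  ⟹  sig = [2:]
  {0,3}:  v_{0} + v_{3} = v_{4}  ⟹  sig = [2:1]
  {1,9}:  v_{1} + v_{9} = v_{7}  ⟹  sig = [2:1]
  {2,7}:  v_{2} + v_{7} = v_{10}  ⟹  sig = [2:1]
  {0,1}:  v_{0} + v_{1} = v_{5} + v_{6}  ⟹  sig = [2:1,1]
  {4,8}:  v_{4} + v_{8} = v_{6} + v_{9}  ⟹  sig = [2:1,1]
  {0,7}:  v_{0} + v_{7} = v_{5} + v_{6} + v_{9}  ⟹  sig = [2:1,1,1]
  {1,4}:  v_{1} + v_{4} = v_{3} + v_{5} + v_{6}  ⟹  sig = [2:1,1,1]
  {1,8}:  v_{1} + v_{8} = v_{6} + v_{7} + v_{10}  ⟹  sig = [2:1,1,1]
  {0,10}:  v_{0} + v_{10} = v_{2} + v_{5} + v_{6} + v_{9}  ⟹  sig = [2:1,1,1,1]
  {4,7}:  v_{4} + v_{7} = v_{3} + v_{5} + v_{6} + v_{9}  ⟹  sig = [2:1,1,1,1]
  {0,8}:  v_{0} + v_{8} = v_{2} + v_{5} + 2·v_{6} + 2·v_{9}  ⟹  sig = [2:1,1,2,2]
  {3,5,8}:  v_{3} + v_{5} + v_{8} = v_{7}  ⟹  sig = [3:1]
  {6,9,10}:  v_{6} + v_{9} + v_{10} = v_{8}  ⟹  sig = [3:1]
  {3,5,6,10}:  v_{3} + v_{5} + v_{6} + v_{10} = v_{1}  ⟹  sig = [4:1]
  {2,3,5,6,9}:  v_{2} + v_{3} + v_{5} + v_{6} + v_{9} = 0  ⟹  sig = [5:]
  {2,4,5,6,9}:  v_{2} + v_{4} + v_{5} + v_{6} + v_{9} = v_{0}  ⟹  sig = [5:1]

Hence PRS(X_Σ) =
    [2:]
    [2:1]
    [2:1]
    [2:1]
    [2:1,1]
    [2:1,1]
    [2:1,1,1]
    [2:1,1,1]
    [2:1,1,1]
    [2:1,1,1,1]
    [2:1,1,1,1]
    [2:1,1,2,2]
    [3:1]
    [3:1]
    [4:1]
    [5:]
    [5:1]


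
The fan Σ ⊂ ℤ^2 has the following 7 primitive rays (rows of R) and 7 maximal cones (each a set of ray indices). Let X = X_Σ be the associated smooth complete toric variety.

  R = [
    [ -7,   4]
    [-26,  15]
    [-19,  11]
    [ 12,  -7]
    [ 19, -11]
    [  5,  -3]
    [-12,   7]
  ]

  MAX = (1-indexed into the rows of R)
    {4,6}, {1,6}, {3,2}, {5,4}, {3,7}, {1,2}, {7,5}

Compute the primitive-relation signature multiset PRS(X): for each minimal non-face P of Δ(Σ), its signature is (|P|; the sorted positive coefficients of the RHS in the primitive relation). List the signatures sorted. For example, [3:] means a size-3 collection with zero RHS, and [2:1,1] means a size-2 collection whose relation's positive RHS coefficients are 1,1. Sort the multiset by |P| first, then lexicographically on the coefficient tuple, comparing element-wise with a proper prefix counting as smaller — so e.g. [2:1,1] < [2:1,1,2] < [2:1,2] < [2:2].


Σ has 14 primitive collections:

  • {3,5}:  v_{3} + v_{5} = 0  →  sig = [2:]
  • {4,7}:  v_{4} + v_{7} = 0  →  sig = [2:]
  • {1,3}:  v_{1} + v_{3} = v_{2}  →  sig = [2:1]
  • {1,4}:  v_{1} + v_{4} = v_{6}  →  sig = [2:1]
  • {1,5}:  v_{1} + v_{5} = v_{4}  →  sig = [2:1]
  • {1,7}:  v_{1} + v_{7} = v_{3}  →  sig = [2:1]
  • {2,5}:  v_{2} + v_{5} = v_{1}  →  sig = [2:1]
  • {3,4}:  v_{3} + v_{4} = v_{1}  →  sig = [2:1]
  • {6,7}:  v_{6} + v_{7} = v_{1}  →  sig = [2:1]
  • {2,4}:  v_{2} + v_{4} = 2·v_{1}  →  sig = [2:2]
  • {2,7}:  v_{2} + v_{7} = 2·v_{3}  →  sig = [2:2]
  • {3,6}:  v_{3} + v_{6} = 2·v_{1}  →  sig = [2:2]
  • {5,6}:  v_{5} + v_{6} = 2·v_{4}  →  sig = [2:2]
  • {2,6}:  v_{2} + v_{6} = 3·v_{1}  →  sig = [2:3]

Sorted signature multiset PRS(X):
    |P|=2: 14 collections, coeffs (), (), (1), (1), (1), (1), (1), (1), (1), (2), (2), (2), (2), (3)


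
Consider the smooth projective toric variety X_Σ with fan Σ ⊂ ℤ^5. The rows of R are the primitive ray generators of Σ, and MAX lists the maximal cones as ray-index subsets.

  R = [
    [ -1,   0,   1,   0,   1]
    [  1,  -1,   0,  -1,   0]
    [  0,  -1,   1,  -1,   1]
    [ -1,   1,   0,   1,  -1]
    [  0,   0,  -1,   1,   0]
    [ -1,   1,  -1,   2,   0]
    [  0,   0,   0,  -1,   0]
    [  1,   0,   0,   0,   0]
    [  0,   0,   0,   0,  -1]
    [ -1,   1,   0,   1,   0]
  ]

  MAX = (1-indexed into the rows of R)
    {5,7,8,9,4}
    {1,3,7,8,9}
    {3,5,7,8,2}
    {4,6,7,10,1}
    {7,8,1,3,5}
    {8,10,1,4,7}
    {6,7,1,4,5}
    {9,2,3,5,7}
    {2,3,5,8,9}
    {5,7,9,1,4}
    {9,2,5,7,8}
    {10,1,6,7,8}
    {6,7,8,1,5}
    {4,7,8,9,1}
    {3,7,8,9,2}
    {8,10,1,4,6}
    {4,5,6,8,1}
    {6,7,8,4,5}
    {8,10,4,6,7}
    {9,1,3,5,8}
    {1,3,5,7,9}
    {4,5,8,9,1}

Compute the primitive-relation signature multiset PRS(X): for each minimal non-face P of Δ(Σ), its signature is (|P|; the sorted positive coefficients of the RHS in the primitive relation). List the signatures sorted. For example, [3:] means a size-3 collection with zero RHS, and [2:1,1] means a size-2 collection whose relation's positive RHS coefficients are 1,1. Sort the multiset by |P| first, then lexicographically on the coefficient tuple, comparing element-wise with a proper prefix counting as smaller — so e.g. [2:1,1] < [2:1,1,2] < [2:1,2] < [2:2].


Δ(Σ) — 10 vertices, 14 min non-faces:

  P = {2,10}:  v_{2} + v_{10} = 0 — sig = [2:]
  P = {1,2}:  v_{1} + v_{2} = v_{3} — sig = [2:1]
  P = {2,4}:  v_{2} + v_{4} = v_{9} — sig = [2:1]
  P = {2,6}:  v_{2} + v_{6} = v_{5} — sig = [2:1]
  P = {3,10}:  v_{3} + v_{10} = v_{1} — sig = [2:1]
  P = {5,10}:  v_{5} + v_{10} = v_{6} — sig = [2:1]
  P = {9,10}:  v_{9} + v_{10} = v_{4} — sig = [2:1]
  P = {3,4}:  v_{3} + v_{4} = v_{1} + v_{9} — sig = [2:1,1]
  P = {3,6}:  v_{3} + v_{6} = v_{1} + v_{5} — sig = [2:1,1]
  P = {6,9}:  v_{6} + v_{9} = v_{4} + v_{5} — sig = [2:1,1]
  P = {1,5,7,8,9}:  v_{1} + v_{5} + v_{7} + v_{8} + v_{9} = 0 — sig = [5:]
  P = {1,4,5,7,8}:  v_{1} + v_{4} + v_{5} + v_{7} + v_{8} = v_{10} — sig = [5:1]
  P = {3,5,7,8,9}:  v_{3} + v_{5} + v_{7} + v_{8} + v_{9} = v_{2} — sig = [5:1]
  P = {1,4,6,7,8}:  v_{1} + v_{4} + v_{6} + v_{7} + v_{8} = 2·v_{10} — sig = [5:2]

Sorted signature multiset PRS(X):
[[2:], [2:1], [2:1], [2:1], [2:1], [2:1], [2:1], [2:1,1], [2:1,1], [2:1,1], [5:], [5:1], [5:1], [5:2]]


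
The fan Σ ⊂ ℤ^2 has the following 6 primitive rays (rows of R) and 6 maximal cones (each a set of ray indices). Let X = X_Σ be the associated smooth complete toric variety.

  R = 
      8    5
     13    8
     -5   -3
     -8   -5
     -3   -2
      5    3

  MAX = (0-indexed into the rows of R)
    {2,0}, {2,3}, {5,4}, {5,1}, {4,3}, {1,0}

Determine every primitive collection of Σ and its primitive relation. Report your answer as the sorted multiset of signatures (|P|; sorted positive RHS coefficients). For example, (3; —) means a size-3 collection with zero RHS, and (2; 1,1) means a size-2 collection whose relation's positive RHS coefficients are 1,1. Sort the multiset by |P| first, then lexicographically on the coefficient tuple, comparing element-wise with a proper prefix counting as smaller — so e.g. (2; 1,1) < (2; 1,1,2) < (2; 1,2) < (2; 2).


Primitive collections (9):

  P = {0,3}:  v_{0} + v_{3} = 0  ⇒ sig = (2; —)
  P = {2,5}:  v_{2} + v_{5} = 0  ⇒ sig = (2; —)
  P = {0,4}:  v_{0} + v_{4} = v_{5}  ⇒ sig = (2; 1)
  P = {0,5}:  v_{0} + v_{5} = v_{1}  ⇒ sig = (2; 1)
  P = {1,2}:  v_{1} + v_{2} = v_{0}  ⇒ sig = (2; 1)
  P = {1,3}:  v_{1} + v_{3} = v_{5}  ⇒ sig = (2; 1)
  P = {2,4}:  v_{2} + v_{4} = v_{3}  ⇒ sig = (2; 1)
  P = {3,5}:  v_{3} + v_{5} = v_{4}  ⇒ sig = (2; 1)
  P = {1,4}:  v_{1} + v_{4} = 2·v_{5}  ⇒ sig = (2; 2)

so the primitive-relation signature multiset is
[(2; —), (2; —), (2; 1), (2; 1), (2; 1), (2; 1), (2; 1), (2; 1), (2; 2)]


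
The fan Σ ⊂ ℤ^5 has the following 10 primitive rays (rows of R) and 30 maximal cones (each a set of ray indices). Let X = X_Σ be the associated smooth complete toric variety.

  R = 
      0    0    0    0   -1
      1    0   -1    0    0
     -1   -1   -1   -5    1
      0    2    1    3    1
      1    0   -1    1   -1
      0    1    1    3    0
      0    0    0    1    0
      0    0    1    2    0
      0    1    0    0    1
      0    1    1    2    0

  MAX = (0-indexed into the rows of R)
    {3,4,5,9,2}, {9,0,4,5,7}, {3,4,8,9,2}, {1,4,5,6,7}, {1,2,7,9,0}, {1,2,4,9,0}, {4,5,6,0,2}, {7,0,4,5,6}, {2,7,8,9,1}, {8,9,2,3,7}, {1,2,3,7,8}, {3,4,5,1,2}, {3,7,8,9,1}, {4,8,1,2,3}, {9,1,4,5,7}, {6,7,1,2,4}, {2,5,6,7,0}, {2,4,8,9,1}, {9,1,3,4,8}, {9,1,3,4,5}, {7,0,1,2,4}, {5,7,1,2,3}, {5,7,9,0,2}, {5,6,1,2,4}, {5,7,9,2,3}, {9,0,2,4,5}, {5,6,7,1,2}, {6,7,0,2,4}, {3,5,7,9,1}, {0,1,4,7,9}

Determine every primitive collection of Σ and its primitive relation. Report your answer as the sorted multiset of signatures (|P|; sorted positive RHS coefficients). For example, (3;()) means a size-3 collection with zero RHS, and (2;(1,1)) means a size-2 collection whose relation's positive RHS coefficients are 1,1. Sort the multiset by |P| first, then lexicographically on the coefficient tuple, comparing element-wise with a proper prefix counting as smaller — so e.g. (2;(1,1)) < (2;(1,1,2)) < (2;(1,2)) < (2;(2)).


14 collections generate NE(X_Σ); each relation:

  P={5,8}:  v_{5} + v_{8} = v_{3}  →  sig = (2;(1))
  P={6,9}:  v_{6} + v_{9} = v_{5}  →  sig = (2;(1))
  P={0,3}:  v_{0} + v_{3} = v_{2} + v_{4} + v_{5} + 2·v_{9}  →  sig = (2;(1,1,1,2))
  P={0,8}:  v_{0} + v_{8} = v_{2} + v_{4} + 2·v_{9}  →  sig = (2;(1,1,2))
  P={6,8}:  v_{6} + v_{8} = v_{1} + v_{2} + 2·v_{5}  →  sig = (2;(1,1,2))
  P={3,6}:  v_{3} + v_{6} = v_{1} + v_{2} + 3·v_{5}  →  sig = (2;(1,1,3))
  P={0,1,6}:  v_{0} + v_{1} + v_{6} = v_{4}  →  sig = (3;(1))
  P={0,1,5}:  v_{0} + v_{1} + v_{5} = v_{4} + v_{9}  →  sig = (3;(1,1))
  P={4,7,8}:  v_{4} + v_{7} + v_{8} = v_{1} + v_{5}  →  sig = (3;(1,1))
  P={3,4,7}:  v_{3} + v_{4} + v_{7} = v_{1} + 2·v_{5}  →  sig = (3;(1,2))
  P={2,4,7,9}:  v_{2} + v_{4} + v_{7} + v_{9} = 0  →  sig = (4;())
  P={1,2,5,9}:  v_{1} + v_{2} + v_{5} + v_{9} = v_{8}  →  sig = (4;(1))
  P={2,4,5,7}:  v_{2} + v_{4} + v_{5} + v_{7} = v_{6}  →  sig = (4;(1))
  P={1,2,3,9}:  v_{1} + v_{2} + v_{3} + v_{9} = 2·v_{8}  →  sig = (4;(2))

Hence PRS(X_Σ) =
{ (2;(1)) ×2,  (2;(1,1,1,2)),  (2;(1,1,2)) ×2,  (2;(1,1,3)),  (3;(1)),  (3;(1,1)) ×2,  (3;(1,2)),  (4;()),  (4;(1)) ×2,  (4;(2)) }


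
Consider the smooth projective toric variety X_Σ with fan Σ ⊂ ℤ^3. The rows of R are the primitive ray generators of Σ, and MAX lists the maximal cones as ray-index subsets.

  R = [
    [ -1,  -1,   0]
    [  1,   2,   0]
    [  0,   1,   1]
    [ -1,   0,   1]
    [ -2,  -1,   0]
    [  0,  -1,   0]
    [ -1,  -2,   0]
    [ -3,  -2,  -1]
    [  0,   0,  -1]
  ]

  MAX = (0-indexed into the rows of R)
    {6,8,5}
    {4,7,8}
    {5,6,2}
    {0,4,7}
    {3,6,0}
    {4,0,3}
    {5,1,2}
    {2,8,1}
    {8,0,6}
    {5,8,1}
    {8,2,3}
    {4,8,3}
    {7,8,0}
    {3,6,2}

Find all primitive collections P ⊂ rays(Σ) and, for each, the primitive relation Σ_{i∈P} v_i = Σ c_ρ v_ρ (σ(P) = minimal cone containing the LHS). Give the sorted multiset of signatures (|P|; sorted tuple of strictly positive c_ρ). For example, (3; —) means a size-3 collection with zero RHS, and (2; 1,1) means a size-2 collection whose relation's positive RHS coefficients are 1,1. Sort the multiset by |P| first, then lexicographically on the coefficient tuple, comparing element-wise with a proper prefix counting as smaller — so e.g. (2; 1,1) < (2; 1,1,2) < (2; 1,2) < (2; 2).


20 minimal non-faces of Δ(Σ) (on 9 rays):

  {1,6}:  v_{1} + v_{6} = 0  ⟹  sig = (2; —)
  {0,2}:  v_{0} + v_{2} = v_{3}  ⟹  sig = (2; 1)
  {0,5}:  v_{0} + v_{5} = v_{6}  ⟹  sig = (2; 1)
  {0,1}:  v_{0} + v_{1} = v_{2} + v_{8}  ⟹  sig = (2; 1,1)
  {3,5}:  v_{3} + v_{5} = v_{2} + v_{6}  ⟹  sig = (2; 1,1)
  {2,7}:  v_{2} + v_{7} = v_{3} + v_{4} + v_{8}  ⟹  sig = (2; 1,1,1)
  {1,4}:  v_{1} + v_{4} = v_{2} + v_{3} + 2·v_{8}  ⟹  sig = (2; 1,1,2)
  {1,3}:  v_{1} + v_{3} = 2·v_{2} + v_{8}  ⟹  sig = (2; 1,2)
  {2,4}:  v_{2} + v_{4} = 2·v_{3} + v_{8}  ⟹  sig = (2; 1,2)
  {5,7}:  v_{5} + v_{7} = 3·v_{0} + v_{8}  ⟹  sig = (2; 1,3)
  {6,7}:  v_{6} + v_{7} = 4·v_{0} + v_{8}  ⟹  sig = (2; 1,4)
  {3,7}:  v_{3} + v_{7} = 2·v_{4}  ⟹  sig = (2; 2)
  {4,5}:  v_{4} + v_{5} = 2·v_{0}  ⟹  sig = (2; 2)
  {1,7}:  v_{1} + v_{7} = 2·v_{3} + 3·v_{8}  ⟹  sig = (2; 2,3)
  {4,6}:  v_{4} + v_{6} = 3·v_{0}  ⟹  sig = (2; 3)
  {2,5,8}:  v_{2} + v_{5} + v_{8} = 0  ⟹  sig = (3; —)
  {0,3,8}:  v_{0} + v_{3} + v_{8} = v_{4}  ⟹  sig = (3; 1)
  {0,4,8}:  v_{0} + v_{4} + v_{8} = v_{7}  ⟹  sig = (3; 1)
  {2,6,8}:  v_{2} + v_{6} + v_{8} = v_{0}  ⟹  sig = (3; 1)
  {3,6,8}:  v_{3} + v_{6} + v_{8} = 2·v_{0}  ⟹  sig = (3; 2)

Hence PRS(X_Σ) =
    (2; —)
    (2; 1)
    (2; 1)
    (2; 1,1)
    (2; 1,1)
    (2; 1,1,1)
    (2; 1,1,2)
    (2; 1,2)
    (2; 1,2)
    (2; 1,3)
    (2; 1,4)
    (2; 2)
    (2; 2)
    (2; 2,3)
    (2; 3)
    (3; —)
    (3; 1)
    (3; 1)
    (3; 1)
    (3; 2)


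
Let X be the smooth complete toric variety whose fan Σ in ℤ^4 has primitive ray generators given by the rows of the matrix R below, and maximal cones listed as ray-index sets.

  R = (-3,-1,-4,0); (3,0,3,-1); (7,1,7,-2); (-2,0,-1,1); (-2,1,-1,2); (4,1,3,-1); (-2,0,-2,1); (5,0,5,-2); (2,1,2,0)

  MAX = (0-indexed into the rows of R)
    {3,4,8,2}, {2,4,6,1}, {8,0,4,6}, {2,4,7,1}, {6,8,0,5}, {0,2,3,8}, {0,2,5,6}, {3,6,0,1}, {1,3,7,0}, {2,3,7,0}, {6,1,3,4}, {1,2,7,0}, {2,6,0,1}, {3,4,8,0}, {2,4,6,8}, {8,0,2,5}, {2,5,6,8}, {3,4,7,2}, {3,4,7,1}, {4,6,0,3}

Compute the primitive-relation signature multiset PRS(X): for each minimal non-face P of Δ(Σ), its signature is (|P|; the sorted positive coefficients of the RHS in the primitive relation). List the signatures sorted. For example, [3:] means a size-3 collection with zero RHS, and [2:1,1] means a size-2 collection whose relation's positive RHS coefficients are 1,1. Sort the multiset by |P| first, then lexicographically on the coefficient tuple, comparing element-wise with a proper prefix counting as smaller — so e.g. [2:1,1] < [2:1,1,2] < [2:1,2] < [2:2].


The 14 primitive collections of Σ (r=9, n=4):

  {3,5}:  v_{3} + v_{5} = v_{8}  ⟹  sig = [2:1]
  {6,7}:  v_{6} + v_{7} = v_{1}  ⟹  sig = [2:1]
  {7,8}:  v_{7} + v_{8} = v_{2}  ⟹  sig = [2:1]
  {1,8}:  v_{1} + v_{8} = v_{2} + v_{6}  ⟹  sig = [2:1,1]
  {5,7}:  v_{5} + v_{7} = v_{0} + 2·v_{2} + v_{6}  ⟹  sig = [2:1,1,2]
  {4,5}:  v_{4} + v_{5} = v_{6} + 2·v_{8}  ⟹  sig = [2:1,2]
  {1,5}:  v_{1} + v_{5} = v_{0} + 2·v_{2} + 2·v_{6}  ⟹  sig = [2:1,2,2]
  {0,4,7}:  v_{0} + v_{4} + v_{7} = 0  ⟹  sig = [3:]
  {0,1,4}:  v_{0} + v_{1} + v_{4} = v_{6}  ⟹  sig = [3:1]
  {0,2,4}:  v_{0} + v_{2} + v_{4} = v_{8}  ⟹  sig = [3:1]
  {3,6,8}:  v_{3} + v_{6} + v_{8} = v_{4}  ⟹  sig = [3:1]
  {2,3,6}:  v_{2} + v_{3} + v_{6} = v_{4} + v_{7}  ⟹  sig = [3:1,1]
  {1,2,3}:  v_{1} + v_{2} + v_{3} = v_{4} + 2·v_{7}  ⟹  sig = [3:1,2]
  {0,2,6,8}:  v_{0} + v_{2} + v_{6} + v_{8} = v_{5}  ⟹  sig = [4:1]

Hence PRS(X_Σ) =
    [2:1]
    [2:1]
    [2:1]
    [2:1,1]
    [2:1,1,2]
    [2:1,2]
    [2:1,2,2]
    [3:]
    [3:1]
    [3:1]
    [3:1]
    [3:1,1]
    [3:1,2]
    [4:1]


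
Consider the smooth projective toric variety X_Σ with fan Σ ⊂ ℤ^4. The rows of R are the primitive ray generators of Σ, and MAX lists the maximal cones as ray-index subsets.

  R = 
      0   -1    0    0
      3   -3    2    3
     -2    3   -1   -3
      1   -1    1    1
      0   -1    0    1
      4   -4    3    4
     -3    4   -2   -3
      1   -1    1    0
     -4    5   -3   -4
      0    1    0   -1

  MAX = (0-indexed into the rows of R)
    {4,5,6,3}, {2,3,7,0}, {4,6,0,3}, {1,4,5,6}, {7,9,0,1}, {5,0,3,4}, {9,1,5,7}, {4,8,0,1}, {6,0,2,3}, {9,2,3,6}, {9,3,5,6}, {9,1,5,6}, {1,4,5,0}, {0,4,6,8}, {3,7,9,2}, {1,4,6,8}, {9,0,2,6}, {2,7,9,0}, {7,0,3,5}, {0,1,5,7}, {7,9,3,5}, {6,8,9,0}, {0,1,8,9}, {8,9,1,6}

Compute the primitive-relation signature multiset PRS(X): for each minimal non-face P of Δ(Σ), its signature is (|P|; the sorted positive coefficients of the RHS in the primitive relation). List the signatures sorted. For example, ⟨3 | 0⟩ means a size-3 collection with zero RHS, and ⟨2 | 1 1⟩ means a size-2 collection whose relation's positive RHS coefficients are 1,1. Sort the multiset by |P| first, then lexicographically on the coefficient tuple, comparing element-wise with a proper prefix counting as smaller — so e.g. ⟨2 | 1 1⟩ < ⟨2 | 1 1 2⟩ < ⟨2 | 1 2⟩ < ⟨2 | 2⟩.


|primitive collections| = 15. Relations:

  {4,9}:  v_{4} + v_{9} = 0 ; sig = ⟨2 | 0⟩
  {1,3}:  v_{1} + v_{3} = v_{5} ; sig = ⟨2 | 1⟩
  {3,8}:  v_{3} + v_{8} = v_{6} ; sig = ⟨2 | 1⟩
  {6,7}:  v_{6} + v_{7} = v_{2} ; sig = ⟨2 | 1⟩
  {1,2}:  v_{1} + v_{2} = v_{3} + v_{9} ; sig = ⟨2 | 1 1⟩
  {4,7}:  v_{4} + v_{7} = v_{0} + v_{3} ; sig = ⟨2 | 1 1⟩
  {5,8}:  v_{5} + v_{8} = v_{1} + v_{6} ; sig = ⟨2 | 1 1⟩
  {2,4}:  v_{2} + v_{4} = v_{0} + v_{3} + v_{6} ; sig = ⟨2 | 1 1 1⟩
  {7,8}:  v_{7} + v_{8} = v_{0} + v_{6} + v_{9} ; sig = ⟨2 | 1 1 1⟩
  {2,8}:  v_{2} + v_{8} = v_{0} + 2·v_{6} + v_{9} ; sig = ⟨2 | 1 1 2⟩
  {2,5}:  v_{2} + v_{5} = 2·v_{3} + v_{9} ; sig = ⟨2 | 1 2⟩
  {0,1,6}:  v_{0} + v_{1} + v_{6} = 0 ; sig = ⟨3 | 0⟩
  {0,3,9}:  v_{0} + v_{3} + v_{9} = v_{7} ; sig = ⟨3 | 1⟩
  {0,5,6}:  v_{0} + v_{5} + v_{6} = v_{3} ; sig = ⟨3 | 1⟩
  {0,5,9}:  v_{0} + v_{5} + v_{9} = v_{1} + v_{7} ; sig = ⟨3 | 1 1⟩

Sorted signature multiset PRS(X):
{ ⟨2 | 0⟩,  ⟨2 | 1⟩ ×3,  ⟨2 | 1 1⟩ ×3,  ⟨2 | 1 1 1⟩ ×2,  ⟨2 | 1 1 2⟩,  ⟨2 | 1 2⟩,  ⟨3 | 0⟩,  ⟨3 | 1⟩ ×2,  ⟨3 | 1 1⟩ }


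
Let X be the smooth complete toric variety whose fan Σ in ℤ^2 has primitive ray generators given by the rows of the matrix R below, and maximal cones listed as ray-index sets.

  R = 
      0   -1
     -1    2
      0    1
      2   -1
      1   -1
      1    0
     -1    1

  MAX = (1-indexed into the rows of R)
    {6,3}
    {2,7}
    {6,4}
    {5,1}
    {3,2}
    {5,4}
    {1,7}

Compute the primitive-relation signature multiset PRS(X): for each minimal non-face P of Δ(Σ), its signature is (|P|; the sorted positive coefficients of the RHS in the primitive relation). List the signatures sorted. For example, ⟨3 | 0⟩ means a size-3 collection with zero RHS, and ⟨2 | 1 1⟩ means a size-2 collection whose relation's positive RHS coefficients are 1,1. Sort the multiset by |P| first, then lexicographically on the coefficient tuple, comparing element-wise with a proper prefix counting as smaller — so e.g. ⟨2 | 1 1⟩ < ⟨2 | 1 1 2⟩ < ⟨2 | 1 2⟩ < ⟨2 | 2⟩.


Σ has 14 primitive collections:

  {1,3}:  v_{1} + v_{3} = 0  ⟹  sig = ⟨2 | 0⟩
  {5,7}:  v_{5} + v_{7} = 0  ⟹  sig = ⟨2 | 0⟩
  {1,2}:  v_{1} + v_{2} = v_{7}  ⟹  sig = ⟨2 | 1⟩
  {1,6}:  v_{1} + v_{6} = v_{5}  ⟹  sig = ⟨2 | 1⟩
  {2,5}:  v_{2} + v_{5} = v_{3}  ⟹  sig = ⟨2 | 1⟩
  {3,5}:  v_{3} + v_{5} = v_{6}  ⟹  sig = ⟨2 | 1⟩
  {3,7}:  v_{3} + v_{7} = v_{2}  ⟹  sig = ⟨2 | 1⟩
  {4,7}:  v_{4} + v_{7} = v_{6}  ⟹  sig = ⟨2 | 1⟩
  {5,6}:  v_{5} + v_{6} = v_{4}  ⟹  sig = ⟨2 | 1⟩
  {6,7}:  v_{6} + v_{7} = v_{3}  ⟹  sig = ⟨2 | 1⟩
  {2,4}:  v_{2} + v_{4} = v_{3} + v_{6}  ⟹  sig = ⟨2 | 1 1⟩
  {1,4}:  v_{1} + v_{4} = 2·v_{5}  ⟹  sig = ⟨2 | 2⟩
  {2,6}:  v_{2} + v_{6} = 2·v_{3}  ⟹  sig = ⟨2 | 2⟩
  {3,4}:  v_{3} + v_{4} = 2·v_{6}  ⟹  sig = ⟨2 | 2⟩

Sorted signature multiset PRS(X):
    |P|=2: 14 collections, coeffs (), (), (1), (1), (1), (1), (1), (1), (1), (1), (1,1), (2), (2), (2)


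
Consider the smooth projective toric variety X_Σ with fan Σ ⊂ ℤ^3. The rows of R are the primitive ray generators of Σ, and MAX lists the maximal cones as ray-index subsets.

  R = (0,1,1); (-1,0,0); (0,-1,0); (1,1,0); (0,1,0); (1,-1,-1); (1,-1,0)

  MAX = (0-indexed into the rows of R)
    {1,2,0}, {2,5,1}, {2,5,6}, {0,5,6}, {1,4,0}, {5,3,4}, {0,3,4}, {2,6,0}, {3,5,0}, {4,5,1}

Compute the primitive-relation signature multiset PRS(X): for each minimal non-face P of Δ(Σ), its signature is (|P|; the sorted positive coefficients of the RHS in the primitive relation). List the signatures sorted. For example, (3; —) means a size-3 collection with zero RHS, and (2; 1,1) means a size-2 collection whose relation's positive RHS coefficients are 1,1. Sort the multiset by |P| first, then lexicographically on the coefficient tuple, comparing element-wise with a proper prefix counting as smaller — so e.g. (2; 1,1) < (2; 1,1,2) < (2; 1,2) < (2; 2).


|primitive collections| = 9. Relations:

  P={2,4}:  v_{2} + v_{4} = 0  ⇒ sig = (2; —)
  P={1,3}:  v_{1} + v_{3} = v_{4}  ⇒ sig = (2; 1)
  P={1,6}:  v_{1} + v_{6} = v_{2}  ⇒ sig = (2; 1)
  P={2,3}:  v_{2} + v_{3} = v_{0} + v_{5}  ⇒ sig = (2; 1,1)
  P={4,6}:  v_{4} + v_{6} = v_{0} + v_{5}  ⇒ sig = (2; 1,1)
  P={3,6}:  v_{3} + v_{6} = 2·v_{0} + 2·v_{5}  ⇒ sig = (2; 2,2)
  P={0,1,5}:  v_{0} + v_{1} + v_{5} = 0  ⇒ sig = (3; —)
  P={0,2,5}:  v_{0} + v_{2} + v_{5} = v_{6}  ⇒ sig = (3; 1)
  P={0,4,5}:  v_{0} + v_{4} + v_{5} = v_{3}  ⇒ sig = (3; 1)

Signatures (|P|; sorted positive RHS coefficients), sorted:
    (2; —)
    (2; 1)
    (2; 1)
    (2; 1,1)
    (2; 1,1)
    (2; 2,2)
    (3; —)
    (3; 1)
    (3; 1)


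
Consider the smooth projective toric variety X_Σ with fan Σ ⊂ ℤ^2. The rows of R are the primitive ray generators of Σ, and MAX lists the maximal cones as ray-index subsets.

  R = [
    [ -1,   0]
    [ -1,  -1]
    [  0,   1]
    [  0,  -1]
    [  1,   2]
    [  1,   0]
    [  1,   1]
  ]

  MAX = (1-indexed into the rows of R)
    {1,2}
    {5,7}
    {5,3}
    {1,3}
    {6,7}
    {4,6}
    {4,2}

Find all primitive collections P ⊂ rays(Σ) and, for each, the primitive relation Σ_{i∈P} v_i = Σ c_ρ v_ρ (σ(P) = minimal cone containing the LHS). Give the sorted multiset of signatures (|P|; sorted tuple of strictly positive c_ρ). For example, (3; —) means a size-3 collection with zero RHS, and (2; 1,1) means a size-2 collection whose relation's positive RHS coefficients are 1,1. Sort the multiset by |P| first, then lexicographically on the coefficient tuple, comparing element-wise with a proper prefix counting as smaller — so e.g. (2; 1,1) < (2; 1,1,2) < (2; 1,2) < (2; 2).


14 minimal non-faces of Δ(Σ) (on 7 rays):

  {1,6}:  v_{1} + v_{6} = 0  ⇒ sig = (2; —)
  {2,7}:  v_{2} + v_{7} = 0  ⇒ sig = (2; —)
  {3,4}:  v_{3} + v_{4} = 0  ⇒ sig = (2; —)
  {1,4}:  v_{1} + v_{4} = v_{2}  ⇒ sig = (2; 1)
  {1,7}:  v_{1} + v_{7} = v_{3}  ⇒ sig = (2; 1)
  {2,3}:  v_{2} + v_{3} = v_{1}  ⇒ sig = (2; 1)
  {2,5}:  v_{2} + v_{5} = v_{3}  ⇒ sig = (2; 1)
  {2,6}:  v_{2} + v_{6} = v_{4}  ⇒ sig = (2; 1)
  {3,6}:  v_{3} + v_{6} = v_{7}  ⇒ sig = (2; 1)
  {3,7}:  v_{3} + v_{7} = v_{5}  ⇒ sig = (2; 1)
  {4,5}:  v_{4} + v_{5} = v_{7}  ⇒ sig = (2; 1)
  {4,7}:  v_{4} + v_{7} = v_{6}  ⇒ sig = (2; 1)
  {1,5}:  v_{1} + v_{5} = 2·v_{3}  ⇒ sig = (2; 2)
  {5,6}:  v_{5} + v_{6} = 2·v_{7}  ⇒ sig = (2; 2)

Sorted signature multiset PRS(X):
    |P|=2: 14 collections, coeffs (), (), (), (1), (1), (1), (1), (1), (1), (1), (1), (1), (2), (2)


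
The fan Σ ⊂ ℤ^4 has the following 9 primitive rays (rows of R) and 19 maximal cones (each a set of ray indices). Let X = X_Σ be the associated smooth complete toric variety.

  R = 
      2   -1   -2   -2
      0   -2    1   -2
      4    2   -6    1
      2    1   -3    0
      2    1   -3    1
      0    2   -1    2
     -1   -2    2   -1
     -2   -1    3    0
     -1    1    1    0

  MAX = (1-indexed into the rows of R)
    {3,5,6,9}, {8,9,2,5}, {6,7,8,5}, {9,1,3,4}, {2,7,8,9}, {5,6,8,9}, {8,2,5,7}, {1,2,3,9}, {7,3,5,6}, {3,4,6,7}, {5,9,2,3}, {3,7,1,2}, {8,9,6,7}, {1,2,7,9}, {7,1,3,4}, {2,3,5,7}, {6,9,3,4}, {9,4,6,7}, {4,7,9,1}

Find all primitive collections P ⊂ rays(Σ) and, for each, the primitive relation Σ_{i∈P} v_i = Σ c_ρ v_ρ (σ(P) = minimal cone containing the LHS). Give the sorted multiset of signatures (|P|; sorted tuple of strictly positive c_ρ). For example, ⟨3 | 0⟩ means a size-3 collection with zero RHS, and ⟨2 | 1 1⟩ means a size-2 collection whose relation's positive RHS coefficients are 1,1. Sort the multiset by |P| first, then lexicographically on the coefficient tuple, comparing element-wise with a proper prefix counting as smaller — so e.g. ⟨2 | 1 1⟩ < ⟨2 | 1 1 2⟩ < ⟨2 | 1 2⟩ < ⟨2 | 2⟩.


10 minimal non-faces of Δ(Σ) (on 9 rays):

  P = {2,6}:  v_{2} + v_{6} = 0 — sig = ⟨2 | 0⟩
  P = {4,8}:  v_{4} + v_{8} = 0 — sig = ⟨2 | 0⟩
  P = {1,6}:  v_{1} + v_{6} = v_{4} — sig = ⟨2 | 1⟩
  P = {1,8}:  v_{1} + v_{8} = v_{2} — sig = ⟨2 | 1⟩
  P = {2,4}:  v_{2} + v_{4} = v_{1} — sig = ⟨2 | 1⟩
  P = {3,8}:  v_{3} + v_{8} = v_{5} — sig = ⟨2 | 1⟩
  P = {4,5}:  v_{4} + v_{5} = v_{3} — sig = ⟨2 | 1⟩
  P = {1,5}:  v_{1} + v_{5} = v_{2} + v_{3} — sig = ⟨2 | 1 1⟩
  P = {5,7,9}:  v_{5} + v_{7} + v_{9} = 0 — sig = ⟨3 | 0⟩
  P = {3,7,9}:  v_{3} + v_{7} + v_{9} = v_{4} — sig = ⟨3 | 1⟩

Hence PRS(X_Σ) =
    ⟨2 | 0⟩
    ⟨2 | 0⟩
    ⟨2 | 1⟩
    ⟨2 | 1⟩
    ⟨2 | 1⟩
    ⟨2 | 1⟩
    ⟨2 | 1⟩
    ⟨2 | 1 1⟩
    ⟨3 | 0⟩
    ⟨3 | 1⟩


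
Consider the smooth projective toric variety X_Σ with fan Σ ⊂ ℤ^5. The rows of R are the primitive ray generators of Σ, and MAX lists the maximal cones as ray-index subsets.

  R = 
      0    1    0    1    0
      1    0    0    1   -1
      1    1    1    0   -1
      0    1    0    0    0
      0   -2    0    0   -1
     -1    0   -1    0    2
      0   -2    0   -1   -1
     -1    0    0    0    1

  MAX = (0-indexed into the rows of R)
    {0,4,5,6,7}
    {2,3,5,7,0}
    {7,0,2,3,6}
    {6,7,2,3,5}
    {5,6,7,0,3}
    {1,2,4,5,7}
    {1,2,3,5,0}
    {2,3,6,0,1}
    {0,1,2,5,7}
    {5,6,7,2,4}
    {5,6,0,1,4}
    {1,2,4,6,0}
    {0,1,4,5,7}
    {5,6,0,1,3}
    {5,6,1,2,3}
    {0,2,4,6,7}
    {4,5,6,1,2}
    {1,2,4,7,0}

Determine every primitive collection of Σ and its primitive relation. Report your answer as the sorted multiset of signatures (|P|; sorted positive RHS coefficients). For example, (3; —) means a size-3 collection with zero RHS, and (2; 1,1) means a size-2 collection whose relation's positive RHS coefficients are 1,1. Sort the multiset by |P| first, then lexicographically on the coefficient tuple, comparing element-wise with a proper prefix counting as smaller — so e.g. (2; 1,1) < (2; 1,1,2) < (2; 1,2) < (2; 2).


Minimal non-faces — 5 found among 8 rays, 18 max cones:

  P = {3,4}:  v_{3} + v_{4} = v_{0} + v_{6} — sig = (2; 1,1)
  P = {1,3,7}:  v_{1} + v_{3} + v_{7} = v_{0} — sig = (3; 1)
  P = {1,6,7}:  v_{1} + v_{6} + v_{7} = v_{4} — sig = (3; 1)
  P = {0,2,5,6}:  v_{0} + v_{2} + v_{5} + v_{6} = 0 — sig = (4; —)
  P = {0,2,4,5}:  v_{0} + v_{2} + v_{4} + v_{5} = v_{1} + v_{7} — sig = (4; 1,1)

Sorted signature multiset PRS(X):
{ (2; 1,1),  (3; 1) ×2,  (4; —),  (4; 1,1) }


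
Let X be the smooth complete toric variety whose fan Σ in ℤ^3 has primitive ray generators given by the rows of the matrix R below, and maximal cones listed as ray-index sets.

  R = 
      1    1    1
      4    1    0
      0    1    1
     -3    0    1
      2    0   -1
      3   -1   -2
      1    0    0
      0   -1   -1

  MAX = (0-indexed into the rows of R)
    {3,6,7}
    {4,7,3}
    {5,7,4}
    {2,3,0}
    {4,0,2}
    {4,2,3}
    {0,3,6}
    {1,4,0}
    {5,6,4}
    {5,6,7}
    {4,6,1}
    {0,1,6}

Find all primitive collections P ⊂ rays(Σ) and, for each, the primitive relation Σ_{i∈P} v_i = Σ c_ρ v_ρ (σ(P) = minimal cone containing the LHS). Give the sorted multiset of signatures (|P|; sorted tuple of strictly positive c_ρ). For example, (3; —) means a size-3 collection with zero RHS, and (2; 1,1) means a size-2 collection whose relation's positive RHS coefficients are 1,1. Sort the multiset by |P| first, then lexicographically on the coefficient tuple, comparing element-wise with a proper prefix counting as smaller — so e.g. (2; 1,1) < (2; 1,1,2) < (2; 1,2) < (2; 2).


14 minimal non-faces of Δ(Σ) (on 8 rays):

  {2,7}:  v_{2} + v_{7} = 0 ; sig = (2; —)
  {0,7}:  v_{0} + v_{7} = v_{6} ; sig = (2; 1)
  {1,3}:  v_{1} + v_{3} = v_{0} ; sig = (2; 1)
  {2,6}:  v_{2} + v_{6} = v_{0} ; sig = (2; 1)
  {3,5}:  v_{3} + v_{5} = v_{7} ; sig = (2; 1)
  {2,5}:  v_{2} + v_{5} = v_{4} + v_{6} ; sig = (2; 1,1)
  {0,5}:  v_{0} + v_{5} = v_{4} + 2·v_{6} ; sig = (2; 1,2)
  {1,2}:  v_{1} + v_{2} = 2·v_{0} + v_{4} ; sig = (2; 1,2)
  {1,7}:  v_{1} + v_{7} = v_{4} + 2·v_{6} ; sig = (2; 1,2)
  {1,5}:  v_{1} + v_{5} = 2·v_{4} + 3·v_{6} ; sig = (2; 2,3)
  {3,4,6}:  v_{3} + v_{4} + v_{6} = 0 ; sig = (3; —)
  {0,3,4}:  v_{0} + v_{3} + v_{4} = v_{2} ; sig = (3; 1)
  {0,4,6}:  v_{0} + v_{4} + v_{6} = v_{1} ; sig = (3; 1)
  {4,6,7}:  v_{4} + v_{6} + v_{7} = v_{5} ; sig = (3; 1)

Sorted signature multiset PRS(X):
    |P|=2: 10 collections, coeffs (), (1), (1), (1), (1), (1,1), (1,2), (1,2), (1,2), (2,3)
    |P|=3: 4 collections, coeffs (), (1), (1), (1)


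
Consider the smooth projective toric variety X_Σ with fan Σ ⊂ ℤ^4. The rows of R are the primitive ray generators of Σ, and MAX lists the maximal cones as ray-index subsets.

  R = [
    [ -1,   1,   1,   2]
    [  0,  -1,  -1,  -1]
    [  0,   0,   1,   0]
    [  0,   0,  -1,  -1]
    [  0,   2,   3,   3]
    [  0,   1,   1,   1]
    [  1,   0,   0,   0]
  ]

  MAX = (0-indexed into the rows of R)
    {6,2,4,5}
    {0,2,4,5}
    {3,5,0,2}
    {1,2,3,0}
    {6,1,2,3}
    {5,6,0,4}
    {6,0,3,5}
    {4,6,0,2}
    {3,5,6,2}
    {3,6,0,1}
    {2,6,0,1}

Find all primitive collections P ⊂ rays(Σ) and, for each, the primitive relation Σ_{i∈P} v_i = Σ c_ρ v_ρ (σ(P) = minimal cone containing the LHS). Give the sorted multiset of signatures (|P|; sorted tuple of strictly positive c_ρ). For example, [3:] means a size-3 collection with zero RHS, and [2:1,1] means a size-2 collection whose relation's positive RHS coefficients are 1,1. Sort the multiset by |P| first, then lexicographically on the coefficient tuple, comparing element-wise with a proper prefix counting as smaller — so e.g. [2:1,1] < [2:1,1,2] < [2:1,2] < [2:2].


Σ has 5 primitive collections:

  P = {1,5}:  v_{1} + v_{5} = 0 ; sig = [2:]
  P = {1,4}:  v_{1} + v_{4} = v_{0} + v_{2} + v_{6} ; sig = [2:1,1,1]
  P = {3,4}:  v_{3} + v_{4} = 2·v_{5} ; sig = [2:2]
  P = {0,2,3,6}:  v_{0} + v_{2} + v_{3} + v_{6} = v_{5} ; sig = [4:1]
  P = {0,2,5,6}:  v_{0} + v_{2} + v_{5} + v_{6} = v_{4} ; sig = [4:1]

so the primitive-relation signature multiset is
[[2:], [2:1,1,1], [2:2], [4:1], [4:1]]


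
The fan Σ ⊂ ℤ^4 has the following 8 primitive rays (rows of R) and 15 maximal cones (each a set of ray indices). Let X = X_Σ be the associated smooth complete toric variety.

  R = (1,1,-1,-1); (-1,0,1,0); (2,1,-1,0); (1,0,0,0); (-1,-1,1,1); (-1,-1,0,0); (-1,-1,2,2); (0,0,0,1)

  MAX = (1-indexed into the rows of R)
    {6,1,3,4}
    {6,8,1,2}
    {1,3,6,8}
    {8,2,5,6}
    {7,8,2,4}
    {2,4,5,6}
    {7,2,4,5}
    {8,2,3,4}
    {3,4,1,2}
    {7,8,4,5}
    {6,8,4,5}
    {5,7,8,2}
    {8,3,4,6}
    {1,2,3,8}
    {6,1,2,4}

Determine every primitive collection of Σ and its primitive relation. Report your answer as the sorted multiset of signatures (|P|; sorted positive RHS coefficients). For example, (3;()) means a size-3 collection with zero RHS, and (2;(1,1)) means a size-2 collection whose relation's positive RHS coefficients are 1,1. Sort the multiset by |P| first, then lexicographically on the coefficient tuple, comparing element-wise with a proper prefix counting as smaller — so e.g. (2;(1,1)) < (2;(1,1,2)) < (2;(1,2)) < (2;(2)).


9 minimal non-faces of Δ(Σ) (on 8 rays):

  {1,5}:  v_{1} + v_{5} = 0  →  sig = (2;())
  {3,5}:  v_{3} + v_{5} = v_{4} + v_{8}  →  sig = (2;(1,1))
  {1,7}:  v_{1} + v_{7} = v_{2} + v_{4} + v_{8}  →  sig = (2;(1,1,1))
  {3,7}:  v_{3} + v_{7} = v_{2} + 2·v_{4} + 2·v_{8}  →  sig = (2;(1,2,2))
  {6,7}:  v_{6} + v_{7} = 2·v_{5}  →  sig = (2;(2))
  {2,3,6}:  v_{2} + v_{3} + v_{6} = 0  →  sig = (3;())
  {1,4,8}:  v_{1} + v_{4} + v_{8} = v_{3}  →  sig = (3;(1))
  {2,4,5,8}:  v_{2} + v_{4} + v_{5} + v_{8} = v_{7}  →  sig = (4;(1))
  {2,4,6,8}:  v_{2} + v_{4} + v_{6} + v_{8} = v_{5}  →  sig = (4;(1))

Hence PRS(X_Σ) =
{ (2;()),  (2;(1,1)),  (2;(1,1,1)),  (2;(1,2,2)),  (2;(2)),  (3;()),  (3;(1)),  (4;(1)) ×2 }


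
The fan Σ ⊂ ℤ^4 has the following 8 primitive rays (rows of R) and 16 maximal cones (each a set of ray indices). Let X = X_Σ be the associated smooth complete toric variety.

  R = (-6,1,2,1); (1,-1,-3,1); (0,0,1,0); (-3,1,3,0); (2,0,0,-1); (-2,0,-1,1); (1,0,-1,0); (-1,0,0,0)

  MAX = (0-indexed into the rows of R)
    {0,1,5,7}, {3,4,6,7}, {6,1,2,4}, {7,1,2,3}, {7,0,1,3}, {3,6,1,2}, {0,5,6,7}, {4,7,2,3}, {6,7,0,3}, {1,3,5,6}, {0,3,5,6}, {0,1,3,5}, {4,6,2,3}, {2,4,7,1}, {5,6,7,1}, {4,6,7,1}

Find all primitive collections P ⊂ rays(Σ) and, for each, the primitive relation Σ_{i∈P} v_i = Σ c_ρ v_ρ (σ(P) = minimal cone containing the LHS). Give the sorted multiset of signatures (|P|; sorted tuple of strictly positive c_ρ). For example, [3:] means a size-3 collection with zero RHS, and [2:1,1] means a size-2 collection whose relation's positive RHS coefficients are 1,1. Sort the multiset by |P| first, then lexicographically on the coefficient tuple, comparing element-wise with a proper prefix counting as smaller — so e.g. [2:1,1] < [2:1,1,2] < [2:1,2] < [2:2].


Σ has 9 primitive collections:

  • {2,5}:  v_{2} + v_{5} = v_{1} + v_{3} ; sig = [2:1,1]
  • {4,5}:  v_{4} + v_{5} = v_{6} + v_{7} ; sig = [2:1,1]
  • {0,2}:  v_{0} + v_{2} = v_{1} + 2·v_{3} + v_{7} ; sig = [2:1,1,2]
  • {0,4}:  v_{0} + v_{4} = v_{3} + v_{6} + 2·v_{7} ; sig = [2:1,1,2]
  • {1,3,4}:  v_{1} + v_{3} + v_{4} = 0 ; sig = [3:]
  • {2,6,7}:  v_{2} + v_{6} + v_{7} = 0 ; sig = [3:]
  • {3,5,7}:  v_{3} + v_{5} + v_{7} = v_{0} ; sig = [3:1]
  • {0,1,6}:  v_{0} + v_{1} + v_{6} = 2·v_{5} ; sig = [3:2]
  • {1,3,6,7}:  v_{1} + v_{3} + v_{6} + v_{7} = v_{5} ; sig = [4:1]

Hence PRS(X_Σ) =
    |P|=2: 4 collections, coeffs (1,1), (1,1), (1,1,2), (1,1,2)
    |P|=3: 4 collections, coeffs (), (), (1), (2)
    |P|=4: 1 collection, coeffs (1)


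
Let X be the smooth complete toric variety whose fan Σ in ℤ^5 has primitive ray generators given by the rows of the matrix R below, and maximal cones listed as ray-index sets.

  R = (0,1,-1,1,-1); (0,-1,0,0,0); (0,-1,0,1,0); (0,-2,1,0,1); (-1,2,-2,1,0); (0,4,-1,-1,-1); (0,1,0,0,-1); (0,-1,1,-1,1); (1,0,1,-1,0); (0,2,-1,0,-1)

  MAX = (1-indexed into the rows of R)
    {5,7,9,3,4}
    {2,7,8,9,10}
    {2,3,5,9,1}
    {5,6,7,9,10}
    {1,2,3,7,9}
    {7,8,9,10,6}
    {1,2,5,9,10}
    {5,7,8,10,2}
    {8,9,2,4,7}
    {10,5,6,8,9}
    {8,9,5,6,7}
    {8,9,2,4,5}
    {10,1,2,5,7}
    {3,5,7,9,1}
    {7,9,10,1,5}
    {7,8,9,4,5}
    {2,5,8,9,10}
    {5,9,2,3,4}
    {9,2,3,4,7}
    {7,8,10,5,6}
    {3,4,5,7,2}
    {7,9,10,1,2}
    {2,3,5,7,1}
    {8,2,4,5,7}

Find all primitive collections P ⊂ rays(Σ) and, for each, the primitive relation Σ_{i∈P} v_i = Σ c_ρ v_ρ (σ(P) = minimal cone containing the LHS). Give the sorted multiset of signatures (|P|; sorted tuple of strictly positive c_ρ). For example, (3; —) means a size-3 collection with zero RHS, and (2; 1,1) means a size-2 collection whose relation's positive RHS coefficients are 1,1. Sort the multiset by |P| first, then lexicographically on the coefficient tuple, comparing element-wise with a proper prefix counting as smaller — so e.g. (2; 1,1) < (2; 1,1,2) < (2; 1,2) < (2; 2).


11 collections generate NE(X_Σ); each relation:

  P={1,8}:  v_{1} + v_{8} = 0 ; sig = (2; —)
  P={4,10}:  v_{4} + v_{10} = 0 ; sig = (2; —)
  P={1,4}:  v_{1} + v_{4} = v_{3} ; sig = (2; 1)
  P={3,8}:  v_{3} + v_{8} = v_{4} ; sig = (2; 1)
  P={3,10}:  v_{3} + v_{10} = v_{1} ; sig = (2; 1)
  P={3,6}:  v_{3} + v_{6} = v_{5} + v_{7} + v_{9} ; sig = (2; 1,1,1)
  P={1,6}:  v_{1} + v_{6} = v_{5} + v_{7} + v_{9} + v_{10} ; sig = (2; 1,1,1,1)
  P={4,6}:  v_{4} + v_{6} = v_{5} + v_{7} + v_{8} + v_{9} ; sig = (2; 1,1,1,1)
  P={2,6}:  v_{2} + v_{6} = v_{8} + 2·v_{10} ; sig = (2; 1,2)
  P={2,5,7,9}:  v_{2} + v_{5} + v_{7} + v_{9} = v_{10} ; sig = (4; 1)
  P={5,7,8,9,10}:  v_{5} + v_{7} + v_{8} + v_{9} + v_{10} = v_{6} ; sig = (5; 1)

so the primitive-relation signature multiset is
{ (2; —) ×2,  (2; 1) ×3,  (2; 1,1,1),  (2; 1,1,1,1) ×2,  (2; 1,2),  (4; 1),  (5; 1) }
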